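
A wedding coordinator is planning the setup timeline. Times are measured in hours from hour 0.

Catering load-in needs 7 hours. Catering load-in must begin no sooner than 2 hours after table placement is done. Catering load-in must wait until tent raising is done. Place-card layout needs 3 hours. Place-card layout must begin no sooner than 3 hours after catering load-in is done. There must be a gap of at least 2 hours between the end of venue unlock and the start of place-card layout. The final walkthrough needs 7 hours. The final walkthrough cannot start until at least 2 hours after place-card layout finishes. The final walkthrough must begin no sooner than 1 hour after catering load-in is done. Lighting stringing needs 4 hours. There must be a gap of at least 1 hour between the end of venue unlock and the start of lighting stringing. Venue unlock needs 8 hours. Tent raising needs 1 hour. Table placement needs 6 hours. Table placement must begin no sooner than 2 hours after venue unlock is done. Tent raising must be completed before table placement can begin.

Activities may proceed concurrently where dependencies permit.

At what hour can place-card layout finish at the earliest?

31

Tent raising can start immediately at hour 0; it finishes at hour 1.
Venue unlock can start immediately at hour 0; it finishes at hour 8.
Table placement needs all of venue unlock (finishes hour 8, plus 2-hour gap → hour 10); tent raising (finishes hour 1). That puts its earliest start at hour 10; it finishes at 10 + 6 = hour 16.
Catering load-in needs all of table placement (finishes hour 16, plus 2-hour gap → hour 18); tent raising (finishes hour 1). That puts its earliest start at hour 18; it finishes at 18 + 7 = hour 25.
Place-card layout needs all of catering load-in (finishes hour 25, plus 3-hour gap → hour 28); venue unlock (finishes hour 8, plus 2-hour gap → hour 10). That puts its earliest start at hour 28; it finishes at 28 + 3 = hour 31.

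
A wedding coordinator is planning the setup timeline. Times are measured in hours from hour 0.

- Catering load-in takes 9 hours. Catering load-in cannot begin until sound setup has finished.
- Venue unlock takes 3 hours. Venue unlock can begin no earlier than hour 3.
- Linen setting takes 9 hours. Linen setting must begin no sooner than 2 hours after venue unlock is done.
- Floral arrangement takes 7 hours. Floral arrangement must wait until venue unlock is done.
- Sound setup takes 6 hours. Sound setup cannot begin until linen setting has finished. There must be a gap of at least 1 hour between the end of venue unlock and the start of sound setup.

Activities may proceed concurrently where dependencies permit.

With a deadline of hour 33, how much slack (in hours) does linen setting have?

Venue unlock waits on its own release at hour 3, so it starts at hour 3 and finishes at 3 + 3 = hour 6.
Linen setting waits on venue unlock (finishes hour 6, plus 2-hour gap → hour 8), so it starts at hour 8 and finishes at 8 + 9 = hour 17.

Working backward from the deadline:
Nothing follows catering load-in; the deadline of hour 33 is its only limit. It must start by 33 − 9 = hour 24.
Sound setup feeds into catering load-in (must start by hour 24); so sound setup must finish by hour 24 and therefore start by hour 18.
Linen setting must finish before sound setup (must start by hour 18). With a 9-hour duration, linen setting must start by 18 − 9 = hour 9.
So linen setting can start as early as hour 8 and as late as hour 9, giving 9 − 8 = 1 hour of slack.

1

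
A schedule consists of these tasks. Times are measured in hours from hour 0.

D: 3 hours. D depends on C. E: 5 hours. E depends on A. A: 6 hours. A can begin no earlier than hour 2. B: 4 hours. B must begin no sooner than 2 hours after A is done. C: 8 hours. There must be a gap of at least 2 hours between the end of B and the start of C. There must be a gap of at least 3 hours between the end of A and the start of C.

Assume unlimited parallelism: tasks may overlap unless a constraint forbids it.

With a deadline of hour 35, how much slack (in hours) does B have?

After its own release at hour 2, A can start at hour 2 and finishes at hour 8.
After A (finishes hour 8, plus 2-hour gap → hour 10), B can start at hour 10 and finishes at hour 14.

Working backward from the deadline:
To finish by hour 35, D (duration 3) must start no later than hour 32.
C must finish before D (must start by hour 32). With an 8-hour duration, C must start by 32 − 8 = hour 24.
Since C (must start by hour 24, minus 2-hour gap → hour 22) depends on it, B must finish by hour 22. Backing off its 4-hour duration gives a latest start of hour 18.
So B can start as early as hour 10 and as late as hour 18, giving 18 − 10 = 8 hours of slack.

8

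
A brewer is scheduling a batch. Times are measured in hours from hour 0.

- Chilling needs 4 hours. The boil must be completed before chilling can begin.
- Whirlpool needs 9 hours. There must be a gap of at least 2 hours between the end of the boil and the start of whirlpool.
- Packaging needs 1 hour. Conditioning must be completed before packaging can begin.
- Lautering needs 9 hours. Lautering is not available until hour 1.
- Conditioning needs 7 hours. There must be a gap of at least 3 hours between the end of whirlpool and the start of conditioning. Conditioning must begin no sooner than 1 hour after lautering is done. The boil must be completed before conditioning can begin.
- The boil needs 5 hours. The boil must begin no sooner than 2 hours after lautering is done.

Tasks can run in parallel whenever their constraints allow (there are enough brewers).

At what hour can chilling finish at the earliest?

21

Lautering waits on its own release at hour 1, so it starts at hour 1 and finishes at 1 + 9 = hour 10.
The boil waits on lautering (finishes hour 10, plus 2-hour gap → hour 12), so it starts at hour 12 and finishes at 12 + 5 = hour 17.
Chilling cannot begin until the boil (finishes hour 17). It runs from hour 17 to 17 + 4 = hour 21.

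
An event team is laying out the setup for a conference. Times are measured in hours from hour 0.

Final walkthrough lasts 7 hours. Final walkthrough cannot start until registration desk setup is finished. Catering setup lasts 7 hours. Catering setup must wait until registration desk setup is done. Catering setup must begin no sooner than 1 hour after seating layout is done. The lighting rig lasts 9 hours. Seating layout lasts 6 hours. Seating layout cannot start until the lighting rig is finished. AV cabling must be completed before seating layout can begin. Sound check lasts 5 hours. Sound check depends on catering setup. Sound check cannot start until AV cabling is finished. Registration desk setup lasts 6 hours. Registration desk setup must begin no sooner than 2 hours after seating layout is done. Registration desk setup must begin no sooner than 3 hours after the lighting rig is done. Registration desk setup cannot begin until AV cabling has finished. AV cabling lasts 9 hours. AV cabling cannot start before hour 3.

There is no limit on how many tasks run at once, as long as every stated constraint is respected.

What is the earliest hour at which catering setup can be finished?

33

After its own release at hour 3, AV cabling can start at hour 3 and finishes at hour 12.
The lighting rig has no prerequisites, so it starts at hour 0 and finishes at hour 9.
Seating layout cannot start until the lighting rig (finishes hour 9); AV cabling (finishes hour 12). The controlling bound is hour 12, so seating layout finishes at 12 + 6 = hour 18.
For registration desk setup: seating layout (finishes hour 18, plus 2-hour gap → hour 20); the lighting rig (finishes hour 9, plus 3-hour gap → hour 12); AV cabling (finishes hour 12). Taking the maximum gives a start of hour 20, and it finishes at 20 + 6 = hour 26.
For catering setup: registration desk setup (finishes hour 26); seating layout (finishes hour 18, plus 1-hour gap → hour 19). Taking the maximum gives a start of hour 26, and it finishes at 26 + 7 = hour 33.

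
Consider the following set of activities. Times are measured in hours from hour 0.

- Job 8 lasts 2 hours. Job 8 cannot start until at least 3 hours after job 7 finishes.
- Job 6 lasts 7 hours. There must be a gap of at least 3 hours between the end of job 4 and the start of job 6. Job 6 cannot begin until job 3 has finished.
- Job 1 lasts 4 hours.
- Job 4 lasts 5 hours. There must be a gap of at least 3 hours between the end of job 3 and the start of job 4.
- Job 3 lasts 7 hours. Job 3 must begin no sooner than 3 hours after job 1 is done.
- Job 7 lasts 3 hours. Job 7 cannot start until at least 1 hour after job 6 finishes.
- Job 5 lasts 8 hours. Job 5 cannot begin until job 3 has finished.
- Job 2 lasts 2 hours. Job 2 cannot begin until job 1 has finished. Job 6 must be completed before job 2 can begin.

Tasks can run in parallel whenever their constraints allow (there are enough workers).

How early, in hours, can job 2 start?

Nothing blocks job 1, so it runs from hour 0 to hour 4.
Job 3 cannot begin until job 1 (finishes hour 4, plus 3-hour gap → hour 7). It runs from hour 7 to 7 + 7 = hour 14.
After job 3 (finishes hour 14, plus 3-hour gap → hour 17), job 4 can start at hour 17 and finishes at hour 22.
Job 6 needs all of job 4 (finishes hour 22, plus 3-hour gap → hour 25); job 3 (finishes hour 14). That puts its earliest start at hour 25; it finishes at 25 + 7 = hour 32.
Job 2 waits on job 1 (finishes hour 4); job 6 (finishes hour 32). The latest of these is hour 32, which is the earliest job 2 can start.

32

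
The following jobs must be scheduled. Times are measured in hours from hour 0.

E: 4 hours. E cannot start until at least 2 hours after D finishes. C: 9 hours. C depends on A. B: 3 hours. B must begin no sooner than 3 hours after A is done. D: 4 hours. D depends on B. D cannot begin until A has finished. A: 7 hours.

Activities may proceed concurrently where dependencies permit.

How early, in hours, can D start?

13

A has no prerequisites, so it starts at hour 0 and finishes at hour 7.
B waits on A (finishes hour 7, plus 3-hour gap → hour 10), so it starts at hour 10 and finishes at 10 + 3 = hour 13.
D waits on B (finishes hour 13); A (finishes hour 7). The latest of these is hour 13, which is the earliest D can start.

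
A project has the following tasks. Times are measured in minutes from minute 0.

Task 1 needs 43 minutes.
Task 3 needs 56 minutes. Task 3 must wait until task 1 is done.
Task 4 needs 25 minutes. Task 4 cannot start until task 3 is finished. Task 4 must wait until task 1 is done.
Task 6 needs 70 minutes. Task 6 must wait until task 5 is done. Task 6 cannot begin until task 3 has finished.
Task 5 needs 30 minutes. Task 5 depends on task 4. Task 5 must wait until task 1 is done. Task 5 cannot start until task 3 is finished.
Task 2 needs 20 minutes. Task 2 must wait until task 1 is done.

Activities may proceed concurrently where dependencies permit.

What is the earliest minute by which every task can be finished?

Task 1 has no prerequisites, so it starts at minute 0 and finishes at minute 43.
After task 1 (finishes minute 43), task 3 can start at minute 43 and finishes at minute 99.
Task 4 cannot start until task 3 (finishes minute 99); task 1 (finishes minute 43). The controlling bound is minute 99, so task 4 finishes at 99 + 25 = minute 124.
Task 5 cannot start until task 4 (finishes minute 124); task 1 (finishes minute 43); task 3 (finishes minute 99). The controlling bound is minute 124, so task 5 finishes at 124 + 30 = minute 154.
For task 6: task 5 (finishes minute 154); task 3 (finishes minute 99). Taking the maximum gives a start of minute 154, and it finishes at 154 + 70 = minute 224.
Task 2 waits on task 1 (finishes minute 43), so it starts at minute 43 and finishes at 43 + 20 = minute 63.
All tasks are finished once the last one completes. Finish times: Task 1 at 43, Task 2 at 63, Task 3 at 99, Task 4 at 124, Task 5 at 154, Task 6 at 224. The latest is minute 224.

224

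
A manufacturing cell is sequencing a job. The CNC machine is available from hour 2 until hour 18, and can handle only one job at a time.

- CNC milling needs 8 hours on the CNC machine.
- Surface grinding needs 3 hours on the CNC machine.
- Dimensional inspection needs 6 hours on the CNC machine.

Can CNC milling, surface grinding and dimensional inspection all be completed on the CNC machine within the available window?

No

The CNC machine window is 18 − 2 = 16 hours.
Running back to back, the jobs need 8 + 3 + 6 = 17 hours on the CNC machine.
Since 17 > 16, they cannot all fit.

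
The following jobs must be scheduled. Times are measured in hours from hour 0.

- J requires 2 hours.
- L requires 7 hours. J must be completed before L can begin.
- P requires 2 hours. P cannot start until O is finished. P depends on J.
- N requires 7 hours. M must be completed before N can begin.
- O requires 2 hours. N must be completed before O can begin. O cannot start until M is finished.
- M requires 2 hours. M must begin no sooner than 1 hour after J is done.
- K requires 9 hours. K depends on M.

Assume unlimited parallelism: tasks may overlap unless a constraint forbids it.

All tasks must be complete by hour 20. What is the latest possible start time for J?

To finish by hour 20, L (duration 7) must start no later than hour 13.
To finish by hour 20, K (duration 9) must start no later than hour 11.
P has no dependents, so it just needs to finish by hour 20. Starting by 20 − 2 = hour 18 achieves that.
O feeds into P (must start by hour 18); so O must finish by hour 18 and therefore start by hour 16.
N has to be done before O (must start by hour 16). That means finishing by hour 16, i.e. starting by 16 − 7 = hour 9.
For M: K (must start by hour 11); N (must start by hour 9); O (must start by hour 16). The most restrictive is hour 9; with a 2-hour duration, M must start by hour 7.
J has several dependents: L (must start by hour 13); M (must start by hour 7, minus 1-hour gap → hour 6); P (must start by hour 18). The earliest of those limits is hour 6, so J must start by 6 − 2 = hour 4.

4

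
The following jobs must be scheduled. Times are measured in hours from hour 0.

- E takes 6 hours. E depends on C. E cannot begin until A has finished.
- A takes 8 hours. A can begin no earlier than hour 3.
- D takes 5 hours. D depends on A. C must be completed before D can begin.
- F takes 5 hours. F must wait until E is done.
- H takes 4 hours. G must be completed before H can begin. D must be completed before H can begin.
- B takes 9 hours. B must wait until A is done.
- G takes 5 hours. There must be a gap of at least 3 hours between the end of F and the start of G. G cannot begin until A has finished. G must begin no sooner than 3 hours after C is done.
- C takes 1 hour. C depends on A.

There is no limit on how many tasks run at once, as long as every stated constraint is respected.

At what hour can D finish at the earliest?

A cannot begin until its own release at hour 3. It runs from hour 3 to 3 + 8 = hour 11.
After A (finishes hour 11), C can start at hour 11 and finishes at hour 12.
D needs all of A (finishes hour 11); C (finishes hour 12). That puts its earliest start at hour 12; it finishes at 12 + 5 = hour 17.

17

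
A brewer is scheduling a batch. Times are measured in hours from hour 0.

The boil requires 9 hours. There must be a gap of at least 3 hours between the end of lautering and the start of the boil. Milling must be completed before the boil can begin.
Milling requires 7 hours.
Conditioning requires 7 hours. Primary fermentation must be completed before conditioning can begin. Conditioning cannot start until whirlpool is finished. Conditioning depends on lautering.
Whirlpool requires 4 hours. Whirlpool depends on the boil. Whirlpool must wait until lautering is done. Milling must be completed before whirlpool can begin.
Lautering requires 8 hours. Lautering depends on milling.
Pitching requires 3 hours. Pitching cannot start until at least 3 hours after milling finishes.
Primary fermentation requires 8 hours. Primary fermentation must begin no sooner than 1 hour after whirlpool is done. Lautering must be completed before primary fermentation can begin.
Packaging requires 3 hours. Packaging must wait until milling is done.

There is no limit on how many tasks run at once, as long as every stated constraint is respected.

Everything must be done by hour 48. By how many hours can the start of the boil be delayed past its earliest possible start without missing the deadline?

1

Milling has no prerequisites, so it starts at hour 0 and finishes at hour 7.
Lautering waits on milling (finishes hour 7), so it starts at hour 7 and finishes at 7 + 8 = hour 15.
The boil cannot start until lautering (finishes hour 15, plus 3-hour gap → hour 18); milling (finishes hour 7). The controlling bound is hour 18, so the boil finishes at 18 + 9 = hour 27.

Working backward from the deadline:
Conditioning must finish by hour 48; it takes 7 hours, so it must start by 48 − 7 = hour 41.
Since conditioning (must start by hour 41) depends on it, primary fermentation must finish by hour 41. Backing off its 8-hour duration gives a latest start of hour 33.
For whirlpool: primary fermentation (must start by hour 33, minus 1-hour gap → hour 32); conditioning (must start by hour 41). The most restrictive is hour 32; with a 4-hour duration, whirlpool must start by hour 28.
The boil has to be done before whirlpool (must start by hour 28). That means finishing by hour 28, i.e. starting by 28 − 9 = hour 19.
So the boil can start as early as hour 18 and as late as hour 19, giving 19 − 18 = 1 hour of slack.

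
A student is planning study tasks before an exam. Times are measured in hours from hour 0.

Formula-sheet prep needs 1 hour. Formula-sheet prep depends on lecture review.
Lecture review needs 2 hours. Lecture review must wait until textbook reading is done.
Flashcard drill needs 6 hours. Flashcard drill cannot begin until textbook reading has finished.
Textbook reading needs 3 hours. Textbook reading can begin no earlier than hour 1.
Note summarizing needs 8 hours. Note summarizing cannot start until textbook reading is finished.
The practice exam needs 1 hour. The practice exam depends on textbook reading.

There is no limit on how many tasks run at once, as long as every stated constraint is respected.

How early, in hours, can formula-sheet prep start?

6

Textbook reading waits on its own release at hour 1, so it starts at hour 1 and finishes at 1 + 3 = hour 4.
After textbook reading (finishes hour 4), lecture review can start at hour 4 and finishes at hour 6.
Formula-sheet prep waits on lecture review (finishes hour 6), so the earliest it can start is hour 6.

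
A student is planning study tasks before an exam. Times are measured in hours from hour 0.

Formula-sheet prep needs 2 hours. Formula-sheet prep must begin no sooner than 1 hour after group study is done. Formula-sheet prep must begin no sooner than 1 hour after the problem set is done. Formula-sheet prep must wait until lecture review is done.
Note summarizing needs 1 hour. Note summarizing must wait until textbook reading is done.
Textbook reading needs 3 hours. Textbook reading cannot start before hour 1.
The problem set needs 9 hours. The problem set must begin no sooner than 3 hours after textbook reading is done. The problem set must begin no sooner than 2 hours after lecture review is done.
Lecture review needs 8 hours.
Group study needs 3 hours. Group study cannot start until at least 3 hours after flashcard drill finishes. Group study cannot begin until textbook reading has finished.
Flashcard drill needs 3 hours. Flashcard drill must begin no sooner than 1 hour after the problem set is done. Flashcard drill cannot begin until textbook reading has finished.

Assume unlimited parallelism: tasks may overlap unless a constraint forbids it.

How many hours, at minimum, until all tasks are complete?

32

Lecture review can start immediately at hour 0; it finishes at hour 8.
Textbook reading waits on its own release at hour 1, so it starts at hour 1 and finishes at 1 + 3 = hour 4.
After textbook reading (finishes hour 4), note summarizing can start at hour 4 and finishes at hour 5.
The problem set cannot start until textbook reading (finishes hour 4, plus 3-hour gap → hour 7); lecture review (finishes hour 8, plus 2-hour gap → hour 10). The controlling bound is hour 10, so the problem set finishes at 10 + 9 = hour 19.
Flashcard drill has to wait for the problem set (finishes hour 19, plus 1-hour gap → hour 20); textbook reading (finishes hour 4). The latest of these is hour 20, so flashcard drill runs hour 20 to 20 + 3 = hour 23.
Group study has to wait for flashcard drill (finishes hour 23, plus 3-hour gap → hour 26); textbook reading (finishes hour 4). The latest of these is hour 26, so group study runs hour 26 to 26 + 3 = hour 29.
Formula-sheet prep needs all of group study (finishes hour 29, plus 1-hour gap → hour 30); the problem set (finishes hour 19, plus 1-hour gap → hour 20); lecture review (finishes hour 8). That puts its earliest start at hour 30; it finishes at 30 + 2 = hour 32.
All tasks are finished once the last one completes. Finish times: Textbook reading at 4, Lecture review at 8, The problem set at 19, Flashcard drill at 23, Group study at 29, Note summarizing at 5, Formula-sheet prep at 32. The latest is hour 32.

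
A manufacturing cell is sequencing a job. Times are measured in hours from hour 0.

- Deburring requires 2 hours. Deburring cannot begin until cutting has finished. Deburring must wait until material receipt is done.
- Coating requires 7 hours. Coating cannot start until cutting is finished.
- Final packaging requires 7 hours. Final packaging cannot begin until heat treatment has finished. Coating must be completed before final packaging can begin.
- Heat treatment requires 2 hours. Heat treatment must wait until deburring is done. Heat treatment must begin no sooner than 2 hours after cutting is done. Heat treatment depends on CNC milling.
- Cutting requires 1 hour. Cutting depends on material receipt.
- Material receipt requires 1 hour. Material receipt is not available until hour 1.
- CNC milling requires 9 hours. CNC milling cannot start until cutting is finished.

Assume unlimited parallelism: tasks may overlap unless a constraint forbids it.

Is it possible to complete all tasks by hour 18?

After its own release at hour 1, material receipt can start at hour 1 and finishes at hour 2.
After material receipt (finishes hour 2), cutting can start at hour 2 and finishes at hour 3.
Coating cannot begin until cutting (finishes hour 3). It runs from hour 3 to 3 + 7 = hour 10.
After cutting (finishes hour 3), CNC milling can start at hour 3 and finishes at hour 12.
For deburring: cutting (finishes hour 3); material receipt (finishes hour 2). Taking the maximum gives a start of hour 3, and it finishes at 3 + 2 = hour 5.
For heat treatment: deburring (finishes hour 5); cutting (finishes hour 3, plus 2-hour gap → hour 5); CNC milling (finishes hour 12). Taking the maximum gives a start of hour 12, and it finishes at 12 + 2 = hour 14.
Final packaging cannot start until heat treatment (finishes hour 14); coating (finishes hour 10). The controlling bound is hour 14, so final packaging finishes at 14 + 7 = hour 21.
The earliest everything can be done is hour 21, which is after the deadline of 18, so it is not possible.

No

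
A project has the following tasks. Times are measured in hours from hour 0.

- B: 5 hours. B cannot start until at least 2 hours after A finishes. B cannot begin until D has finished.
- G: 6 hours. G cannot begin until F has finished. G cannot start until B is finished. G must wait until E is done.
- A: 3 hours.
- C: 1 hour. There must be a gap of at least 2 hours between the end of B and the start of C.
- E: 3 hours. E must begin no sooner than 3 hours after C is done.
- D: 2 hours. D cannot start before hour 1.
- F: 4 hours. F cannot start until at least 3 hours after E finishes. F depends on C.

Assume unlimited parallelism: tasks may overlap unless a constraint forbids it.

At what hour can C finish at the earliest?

13

D cannot begin until its own release at hour 1. It runs from hour 1 to 1 + 2 = hour 3.
A can start immediately at hour 0; it finishes at hour 3.
B needs all of A (finishes hour 3, plus 2-hour gap → hour 5); D (finishes hour 3). That puts its earliest start at hour 5; it finishes at 5 + 5 = hour 10.
After B (finishes hour 10, plus 2-hour gap → hour 12), C can start at hour 12 and finishes at hour 13.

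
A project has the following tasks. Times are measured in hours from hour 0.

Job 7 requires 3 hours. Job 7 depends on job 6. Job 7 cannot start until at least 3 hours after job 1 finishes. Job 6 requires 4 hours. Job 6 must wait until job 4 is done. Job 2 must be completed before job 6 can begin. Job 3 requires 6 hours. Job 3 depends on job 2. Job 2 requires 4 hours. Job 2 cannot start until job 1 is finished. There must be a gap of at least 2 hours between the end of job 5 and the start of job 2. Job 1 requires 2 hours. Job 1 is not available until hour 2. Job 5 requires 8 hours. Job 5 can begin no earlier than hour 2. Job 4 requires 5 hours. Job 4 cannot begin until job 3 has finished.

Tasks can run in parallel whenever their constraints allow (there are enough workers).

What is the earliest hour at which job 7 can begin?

Job 5 waits on its own release at hour 2, so it starts at hour 2 and finishes at 2 + 8 = hour 10.
Job 1 waits on its own release at hour 2, so it starts at hour 2 and finishes at 2 + 2 = hour 4.
Job 2 needs all of job 1 (finishes hour 4); job 5 (finishes hour 10, plus 2-hour gap → hour 12). That puts its earliest start at hour 12; it finishes at 12 + 4 = hour 16.
After job 2 (finishes hour 16), job 3 can start at hour 16 and finishes at hour 22.
Job 4 cannot begin until job 3 (finishes hour 22). It runs from hour 22 to 22 + 5 = hour 27.
Job 6 cannot start until job 4 (finishes hour 27); job 2 (finishes hour 16). The controlling bound is hour 27, so job 6 finishes at 27 + 4 = hour 31.
Job 7 waits on job 6 (finishes hour 31); job 1 (finishes hour 4, plus 3-hour gap → hour 7). The latest of these is hour 31, which is the earliest job 7 can start.

31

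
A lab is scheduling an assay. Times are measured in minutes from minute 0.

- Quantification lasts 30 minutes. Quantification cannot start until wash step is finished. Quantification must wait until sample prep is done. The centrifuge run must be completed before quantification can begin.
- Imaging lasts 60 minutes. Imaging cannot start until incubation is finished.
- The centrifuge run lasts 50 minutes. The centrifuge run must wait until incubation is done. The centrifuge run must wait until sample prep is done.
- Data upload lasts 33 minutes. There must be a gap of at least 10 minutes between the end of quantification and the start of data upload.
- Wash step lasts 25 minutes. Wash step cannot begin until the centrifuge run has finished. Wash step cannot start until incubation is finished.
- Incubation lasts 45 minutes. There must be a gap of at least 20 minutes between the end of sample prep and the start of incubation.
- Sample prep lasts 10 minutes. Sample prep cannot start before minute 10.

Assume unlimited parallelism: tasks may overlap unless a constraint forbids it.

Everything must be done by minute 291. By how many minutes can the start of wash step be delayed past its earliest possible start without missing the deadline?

58

After its own release at minute 10, sample prep can start at minute 10 and finishes at minute 20.
Incubation cannot begin until sample prep (finishes minute 20, plus 20-minute gap → minute 40). It runs from minute 40 to 40 + 45 = minute 85.
The centrifuge run has to wait for incubation (finishes minute 85); sample prep (finishes minute 20). The latest of these is minute 85, so the centrifuge run runs minute 85 to 85 + 50 = minute 135.
For wash step: the centrifuge run (finishes minute 135); incubation (finishes minute 85). Taking the maximum gives a start of minute 135, and it finishes at 135 + 25 = minute 160.

Working backward from the deadline:
Data upload must finish by minute 291; it takes 33 minutes, so it must start by 291 − 33 = minute 258.
Quantification must finish before data upload (must start by minute 258, minus 10-minute gap → minute 248). With a 30-minute duration, quantification must start by 248 − 30 = minute 218.
Wash step feeds into quantification (must start by minute 218); so wash step must finish by minute 218 and therefore start by minute 193.
So wash step can start as early as minute 135 and as late as minute 193, giving 193 − 135 = 58 minutes of slack.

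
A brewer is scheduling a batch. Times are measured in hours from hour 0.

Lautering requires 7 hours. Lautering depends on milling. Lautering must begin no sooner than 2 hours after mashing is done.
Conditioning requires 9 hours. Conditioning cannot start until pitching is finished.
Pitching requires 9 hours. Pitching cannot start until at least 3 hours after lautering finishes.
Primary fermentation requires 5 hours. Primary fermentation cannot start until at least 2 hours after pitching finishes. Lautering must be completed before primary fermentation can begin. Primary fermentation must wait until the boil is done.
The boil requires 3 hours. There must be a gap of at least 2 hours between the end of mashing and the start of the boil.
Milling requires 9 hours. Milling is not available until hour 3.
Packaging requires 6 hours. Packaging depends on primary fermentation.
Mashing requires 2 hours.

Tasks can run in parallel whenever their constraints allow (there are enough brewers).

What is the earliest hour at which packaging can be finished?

Mashing can start immediately at hour 0; it finishes at hour 2.
The boil waits on mashing (finishes hour 2, plus 2-hour gap → hour 4), so it starts at hour 4 and finishes at 4 + 3 = hour 7.
After its own release at hour 3, milling can start at hour 3 and finishes at hour 12.
Lautering cannot start until milling (finishes hour 12); mashing (finishes hour 2, plus 2-hour gap → hour 4). The controlling bound is hour 12, so lautering finishes at 12 + 7 = hour 19.
Pitching waits on lautering (finishes hour 19, plus 3-hour gap → hour 22), so it starts at hour 22 and finishes at 22 + 9 = hour 31.
Primary fermentation needs all of pitching (finishes hour 31, plus 2-hour gap → hour 33); lautering (finishes hour 19); the boil (finishes hour 7). That puts its earliest start at hour 33; it finishes at 33 + 5 = hour 38.
Packaging cannot begin until primary fermentation (finishes hour 38). It runs from hour 38 to 38 + 6 = hour 44.

44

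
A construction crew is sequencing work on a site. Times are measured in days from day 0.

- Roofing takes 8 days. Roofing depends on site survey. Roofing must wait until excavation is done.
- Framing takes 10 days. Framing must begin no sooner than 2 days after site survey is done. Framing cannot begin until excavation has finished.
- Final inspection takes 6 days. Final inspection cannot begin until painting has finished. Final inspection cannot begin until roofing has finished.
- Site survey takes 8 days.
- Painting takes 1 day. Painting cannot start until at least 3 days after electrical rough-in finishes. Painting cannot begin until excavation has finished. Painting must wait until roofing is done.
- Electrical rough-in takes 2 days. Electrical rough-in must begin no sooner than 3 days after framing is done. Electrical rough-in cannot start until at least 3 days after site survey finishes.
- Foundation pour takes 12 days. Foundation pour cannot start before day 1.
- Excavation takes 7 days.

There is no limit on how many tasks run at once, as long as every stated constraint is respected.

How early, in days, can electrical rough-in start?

23

Excavation has no prerequisites, so it starts at day 0 and finishes at day 7.
Site survey has no prerequisites, so it starts at day 0 and finishes at day 8.
Framing needs all of site survey (finishes day 8, plus 2-day gap → day 10); excavation (finishes day 7). That puts its earliest start at day 10; it finishes at 10 + 10 = day 20.
Electrical rough-in waits on framing (finishes day 20, plus 3-day gap → day 23); site survey (finishes day 8, plus 3-day gap → day 11). The latest of these is day 23, which is the earliest electrical rough-in can start.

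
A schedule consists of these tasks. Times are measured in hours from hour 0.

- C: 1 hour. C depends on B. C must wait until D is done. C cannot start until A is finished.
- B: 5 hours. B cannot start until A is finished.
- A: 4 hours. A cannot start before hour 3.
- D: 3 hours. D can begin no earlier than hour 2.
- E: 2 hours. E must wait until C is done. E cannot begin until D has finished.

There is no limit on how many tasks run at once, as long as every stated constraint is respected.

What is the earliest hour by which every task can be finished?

15

After its own release at hour 2, D can start at hour 2 and finishes at hour 5.
A cannot begin until its own release at hour 3. It runs from hour 3 to 3 + 4 = hour 7.
After A (finishes hour 7), B can start at hour 7 and finishes at hour 12.
C needs all of B (finishes hour 12); D (finishes hour 5); A (finishes hour 7). That puts its earliest start at hour 12; it finishes at 12 + 1 = hour 13.
For E: C (finishes hour 13); D (finishes hour 5). Taking the maximum gives a start of hour 13, and it finishes at 13 + 2 = hour 15.
All tasks are finished once the last one completes. Finish times: A at 7, B at 12, C at 13, D at 5, E at 15. The latest is hour 15.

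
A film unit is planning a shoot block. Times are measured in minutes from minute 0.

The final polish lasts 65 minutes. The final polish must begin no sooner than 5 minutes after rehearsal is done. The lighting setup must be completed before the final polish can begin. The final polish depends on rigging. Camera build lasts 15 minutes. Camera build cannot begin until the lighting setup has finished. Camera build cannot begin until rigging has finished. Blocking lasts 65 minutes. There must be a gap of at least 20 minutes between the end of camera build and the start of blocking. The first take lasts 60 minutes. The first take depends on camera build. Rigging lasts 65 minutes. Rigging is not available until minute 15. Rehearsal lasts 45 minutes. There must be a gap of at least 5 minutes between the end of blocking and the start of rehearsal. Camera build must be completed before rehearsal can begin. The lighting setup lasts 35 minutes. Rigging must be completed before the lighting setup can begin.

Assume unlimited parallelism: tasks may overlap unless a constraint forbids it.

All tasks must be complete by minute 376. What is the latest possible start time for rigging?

To finish by minute 376, the final polish (duration 65) must start no later than minute 311.
Rehearsal feeds into the final polish (must start by minute 311, minus 5-minute gap → minute 306); so rehearsal must finish by minute 306 and therefore start by minute 261.
Blocking feeds into rehearsal (must start by minute 261, minus 5-minute gap → minute 256); so blocking must finish by minute 256 and therefore start by minute 191.
Nothing follows the first take; the deadline of minute 376 is its only limit. It must start by 376 − 60 = minute 316.
Camera build must finish in time for blocking (must start by minute 191, minus 20-minute gap → minute 171); rehearsal (must start by minute 261); the first take (must start by minute 316). The tightest is minute 171, so camera build must start by 171 − 15 = minute 156.
The lighting setup feeds camera build (must start by minute 156); the final polish (must start by minute 311). Taking the minimum, the lighting setup must finish by minute 156 and start by 156 − 35 = minute 121.
Rigging has several dependents: the lighting setup (must start by minute 121); camera build (must start by minute 156); the final polish (must start by minute 311). The earliest of those limits is minute 121, so rigging must start by 121 − 65 = minute 56.

56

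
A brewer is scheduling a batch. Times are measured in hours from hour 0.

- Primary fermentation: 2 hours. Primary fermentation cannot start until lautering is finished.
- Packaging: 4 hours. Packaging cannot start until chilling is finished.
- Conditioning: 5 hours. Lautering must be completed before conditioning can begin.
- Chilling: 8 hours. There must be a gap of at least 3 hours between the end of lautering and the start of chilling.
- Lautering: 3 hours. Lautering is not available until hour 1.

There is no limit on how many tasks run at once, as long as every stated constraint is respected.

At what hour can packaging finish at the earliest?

19

Lautering cannot begin until its own release at hour 1. It runs from hour 1 to 1 + 3 = hour 4.
After lautering (finishes hour 4, plus 3-hour gap → hour 7), chilling can start at hour 7 and finishes at hour 15.
Packaging cannot begin until chilling (finishes hour 15). It runs from hour 15 to 15 + 4 = hour 19.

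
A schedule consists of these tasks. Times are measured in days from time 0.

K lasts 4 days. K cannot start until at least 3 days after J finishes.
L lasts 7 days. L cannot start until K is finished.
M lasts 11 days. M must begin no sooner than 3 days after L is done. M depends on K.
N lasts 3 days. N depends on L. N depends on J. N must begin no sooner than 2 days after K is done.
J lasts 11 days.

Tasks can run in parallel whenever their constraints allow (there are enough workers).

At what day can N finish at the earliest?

28

J has no prerequisites, so it starts at day 0 and finishes at day 11.
K cannot begin until J (finishes day 11, plus 3-day gap → day 14). It runs from day 14 to 14 + 4 = day 18.
L cannot begin until K (finishes day 18). It runs from day 18 to 18 + 7 = day 25.
N cannot start until L (finishes day 25); J (finishes day 11); K (finishes day 18, plus 2-day gap → day 20). The controlling bound is day 25, so N finishes at 25 + 3 = day 28.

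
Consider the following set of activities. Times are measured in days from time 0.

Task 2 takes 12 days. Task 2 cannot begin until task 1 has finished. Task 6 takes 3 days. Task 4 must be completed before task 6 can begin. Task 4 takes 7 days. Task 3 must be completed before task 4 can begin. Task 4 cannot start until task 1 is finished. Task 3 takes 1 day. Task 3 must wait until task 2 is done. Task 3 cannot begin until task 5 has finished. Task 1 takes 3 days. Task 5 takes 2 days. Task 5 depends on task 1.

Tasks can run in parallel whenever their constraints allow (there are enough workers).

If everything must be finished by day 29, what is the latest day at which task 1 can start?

Nothing follows task 6; the deadline of day 29 is its only limit. It must start by 29 − 3 = day 26.
Task 4 feeds into task 6 (must start by day 26); so task 4 must finish by day 26 and therefore start by day 19.
Since task 4 (must start by day 19) depends on it, task 3 must finish by day 19. Backing off its 1-day duration gives a latest start of day 18.
Since task 3 (must start by day 18) depends on it, task 2 must finish by day 18. Backing off its 12-day duration gives a latest start of day 6.
Since task 3 (must start by day 18) depends on it, task 5 must finish by day 18. Backing off its 2-day duration gives a latest start of day 16.
Task 1 must finish in time for task 2 (must start by day 6); task 4 (must start by day 19); task 5 (must start by day 16). The tightest is day 6, so task 1 must start by 6 − 3 = day 3.

3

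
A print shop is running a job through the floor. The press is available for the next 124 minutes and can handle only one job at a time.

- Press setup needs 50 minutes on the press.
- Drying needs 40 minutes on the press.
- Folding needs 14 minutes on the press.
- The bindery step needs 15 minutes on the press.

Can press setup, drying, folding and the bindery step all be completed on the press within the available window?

Yes

Running back to back, the jobs need 50 + 40 + 14 + 15 = 119 minutes on the press.
Since 119 ≤ 124, they fit within the window.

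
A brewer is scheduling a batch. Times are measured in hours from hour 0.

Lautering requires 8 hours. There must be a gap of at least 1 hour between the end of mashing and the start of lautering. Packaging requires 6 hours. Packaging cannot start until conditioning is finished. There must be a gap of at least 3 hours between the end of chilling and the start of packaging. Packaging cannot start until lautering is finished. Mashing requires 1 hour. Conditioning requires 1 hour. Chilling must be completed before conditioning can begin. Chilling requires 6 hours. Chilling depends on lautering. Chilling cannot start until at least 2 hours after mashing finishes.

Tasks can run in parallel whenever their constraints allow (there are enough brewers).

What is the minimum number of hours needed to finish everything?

25

Mashing has no prerequisites, so it starts at hour 0 and finishes at hour 1.
Lautering waits on mashing (finishes hour 1, plus 1-hour gap → hour 2), so it starts at hour 2 and finishes at 2 + 8 = hour 10.
For chilling: lautering (finishes hour 10); mashing (finishes hour 1, plus 2-hour gap → hour 3). Taking the maximum gives a start of hour 10, and it finishes at 10 + 6 = hour 16.
After chilling (finishes hour 16), conditioning can start at hour 16 and finishes at hour 17.
For packaging: conditioning (finishes hour 17); chilling (finishes hour 16, plus 3-hour gap → hour 19); lautering (finishes hour 10). Taking the maximum gives a start of hour 19, and it finishes at 19 + 6 = hour 25.
All tasks are finished once the last one completes. Finish times: Mashing at 1, Lautering at 10, Chilling at 16, Conditioning at 17, Packaging at 25. The latest is hour 25.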